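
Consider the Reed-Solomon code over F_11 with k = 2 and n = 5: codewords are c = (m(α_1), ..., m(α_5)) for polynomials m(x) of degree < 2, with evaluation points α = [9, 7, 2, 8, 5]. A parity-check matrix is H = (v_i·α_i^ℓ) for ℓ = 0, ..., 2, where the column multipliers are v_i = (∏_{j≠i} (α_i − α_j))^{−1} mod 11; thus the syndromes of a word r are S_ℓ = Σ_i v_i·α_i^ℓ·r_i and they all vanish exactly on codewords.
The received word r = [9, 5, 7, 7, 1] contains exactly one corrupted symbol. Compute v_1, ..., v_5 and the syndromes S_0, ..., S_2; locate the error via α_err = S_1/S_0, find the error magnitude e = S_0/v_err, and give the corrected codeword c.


S = (4, 8, 5), error at position 3, error magnitude e = 1, c = [9, 5, 6, 7, 1].

Step 1: column multipliers v_i = (∏_{j≠i}(α_i − α_j))^{−1} mod 11.
  i = 1 (α = 9): (9−7)(9−2)(9−8)(9−5) = 2·7·1·4 = 56 ≡ 1, so v_1 = 1^{−1} = 1 (mod 11).
  i = 2 (α = 7): (7−9)(7−2)(7−8)(7−5) = (−2)·5·(−1)·2 = 20 ≡ 9, so v_2 = 9^{−1} = 5 (mod 11).
  i = 3 (α = 2): (2−9)(2−7)(2−8)(2−5) = (−7)·(−5)·(−6)·(−3) = 630 ≡ 3, so v_3 = 3^{−1} = 4 (mod 11).
  i = 4 (α = 8): (8−9)(8−7)(8−2)(8−5) = (−1)·1·6·3 = −18 ≡ 4, so v_4 = 4^{−1} = 3 (mod 11).
  i = 5 (α = 5): (5−9)(5−7)(5−2)(5−8) = (−4)·(−2)·3·(−3) = −72 ≡ 5, so v_5 = 5^{−1} = 9 (mod 11).
  v = [1, 5, 4, 3, 9].
Step 2: syndromes of r = [9, 5, 7, 7, 1] (all sums mod 11).
  S_0 = Σ v_i r_i = 1·9 + 5·5 + 4·7 + 3·7 + 9·1 = 92 ≡ 4.
  S_1 = Σ v_i α_i r_i = 1·9·9 + 5·7·5 + 4·2·7 + 3·8·7 + 9·5·1 = 525 ≡ 8.
  α_i^2 mod 11 = [4, 5, 4, 9, 3].
  S_2 = Σ v_i α_i^2 r_i = 1·4·9 + 5·5·5 + 4·4·7 + 3·9·7 + 9·3·1 = 489 ≡ 5.
  S = (4, 8, 5) ≠ 0, so r is not a codeword (an error is present).
Step 3: locate the error. For a single error e at position i, S_ℓ = v_i·e·α_i^ℓ, so α_err = S_1/S_0.
  S_0^{−1} = 4^{−1} = 3 (mod 11), so α_err = 8·3 = 24 ≡ 2 = α_3. Error position i = 3.
  Consistency check: S_2/S_1 = 5·7 = 35 ≡ 2 = α_err ✓ (single-error assumption holds).
Step 4: error magnitude e = S_0/v_3 = S_0·∏_{j≠3}(α_3 − α_j) = 4·3 = 12 ≡ 1 (mod 11).
Step 5: correct position 3: c_3 = r_3 − e = 7 − 1 ≡ 6 (mod 11). Hence c = [9, 5, 6, 7, 1].
  Check: interpolating c through the α_i gives m(x) = 2 + 2·x (degree < 2) with m(α_i) = c_i for every i, so c is indeed a codeword.


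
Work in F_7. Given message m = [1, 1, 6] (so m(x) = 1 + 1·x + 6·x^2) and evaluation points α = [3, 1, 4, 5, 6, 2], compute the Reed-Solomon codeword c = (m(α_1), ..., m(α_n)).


c = [2, 1, 3, 2, 6, 6]

Message polynomial: m(x) = 1 + 1·x + 6·x^2 (mod 7).
For each evaluation point α_i, compute m(α_i) mod 7:
  α_1 = 3: Horner steps 6 → 5 → 2, so m(3) = 2.
  α_2 = 1: Horner steps 6 → 0 → 1, so m(1) = 1.
  α_3 = 4: Horner steps 6 → 4 → 3, so m(4) = 3.
  α_4 = 5: Horner steps 6 → 3 → 2, so m(5) = 2.
  α_5 = 6: Horner steps 6 → 2 → 6, so m(6) = 6.
  α_6 = 2: Horner steps 6 → 6 → 6, so m(2) = 6.
Codeword c = [2, 1, 3, 2, 6, 6] ∈ F_7^6.


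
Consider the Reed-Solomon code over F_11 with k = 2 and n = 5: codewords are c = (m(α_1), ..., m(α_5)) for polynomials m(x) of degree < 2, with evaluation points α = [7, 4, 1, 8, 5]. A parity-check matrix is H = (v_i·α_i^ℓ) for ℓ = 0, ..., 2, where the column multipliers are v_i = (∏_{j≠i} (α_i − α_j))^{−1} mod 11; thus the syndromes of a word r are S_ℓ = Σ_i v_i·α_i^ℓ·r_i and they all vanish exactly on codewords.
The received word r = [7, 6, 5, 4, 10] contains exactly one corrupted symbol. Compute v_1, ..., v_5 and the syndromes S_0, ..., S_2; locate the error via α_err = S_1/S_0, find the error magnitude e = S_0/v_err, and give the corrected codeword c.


S = (10, 3, 2), error at position 4, error magnitude e = 4, c = [7, 6, 5, 0, 10].

Step 1: column multipliers v_i = (∏_{j≠i}(α_i − α_j))^{−1} mod 11.
  i = 1 (α = 7): (7−4)(7−1)(7−8)(7−5) = 3·6·(−1)·2 = −36 ≡ 8, so v_1 = 8^{−1} = 7 (mod 11).
  i = 2 (α = 4): (4−7)(4−1)(4−8)(4−5) = (−3)·3·(−4)·(−1) = −36 ≡ 8, so v_2 = 8^{−1} = 7 (mod 11).
  i = 3 (α = 1): (1−7)(1−4)(1−8)(1−5) = (−6)·(−3)·(−7)·(−4) = 504 ≡ 9, so v_3 = 9^{−1} = 5 (mod 11).
  i = 4 (α = 8): (8−7)(8−4)(8−1)(8−5) = 1·4·7·3 = 84 ≡ 7, so v_4 = 7^{−1} = 8 (mod 11).
  i = 5 (α = 5): (5−7)(5−4)(5−1)(5−8) = (−2)·1·4·(−3) = 24 ≡ 2, so v_5 = 2^{−1} = 6 (mod 11).
  v = [7, 7, 5, 8, 6].
Step 2: syndromes of r = [7, 6, 5, 4, 10] (all sums mod 11).
  S_0 = Σ v_i r_i = 7·7 + 7·6 + 5·5 + 8·4 + 6·10 = 208 ≡ 10.
  S_1 = Σ v_i α_i r_i = 7·7·7 + 7·4·6 + 5·1·5 + 8·8·4 + 6·5·10 = 1092 ≡ 3.
  α_i^2 mod 11 = [5, 5, 1, 9, 3].
  S_2 = Σ v_i α_i^2 r_i = 7·5·7 + 7·5·6 + 5·1·5 + 8·9·4 + 6·3·10 = 948 ≡ 2.
  S = (10, 3, 2) ≠ 0, so r is not a codeword (an error is present).
Step 3: locate the error. For a single error e at position i, S_ℓ = v_i·e·α_i^ℓ, so α_err = S_1/S_0.
  S_0^{−1} = 10^{−1} = 10 (mod 11), so α_err = 3·10 = 30 ≡ 8 = α_4. Error position i = 4.
  Consistency check: S_2/S_1 = 2·4 = 8 ≡ 8 = α_err ✓ (single-error assumption holds).
Step 4: error magnitude e = S_0/v_4 = S_0·∏_{j≠4}(α_4 − α_j) = 10·7 = 70 ≡ 4 (mod 11).
Step 5: correct position 4: c_4 = r_4 − e = 4 − 4 ≡ 0 (mod 11). Hence c = [7, 6, 5, 0, 10].
  Check: interpolating c through the α_i gives m(x) = 1 + 4·x (degree < 2) with m(α_i) = c_i for every i, so c is indeed a codeword.


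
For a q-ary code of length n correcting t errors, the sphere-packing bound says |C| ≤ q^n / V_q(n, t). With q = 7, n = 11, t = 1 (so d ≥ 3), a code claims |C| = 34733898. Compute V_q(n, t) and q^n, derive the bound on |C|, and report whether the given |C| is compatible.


V_q(n, t) = 67, q^n = 1977326743, Hamming bound = 29512339, |C| = 34733898 > bound (violated).

Step 1: Compute V_q(n, t) = Σ_{j=0}^1 C(n, j) (q−1)^j.
  j = 0: C(11,0)·(6)^0 = 1·1 = 1.
  j = 1: C(11,1)·(6)^1 = 11·6 = 66.
  V_q(n, t) = 1 + 66 = 67.
Step 2: q^n = 7^11 = 1977326743.
Step 3: Hamming bound ⌊q^n / V_q(n,t)⌋ = ⌊1977326743/67⌋ = 29512339.
Step 4: Compare |C| = 34733898 to 29512339: violated.
The claimed |C| lies above the Hamming bound, so no 7-ary code of length 11 with d ≥ 3 can have 34733898 codewords.


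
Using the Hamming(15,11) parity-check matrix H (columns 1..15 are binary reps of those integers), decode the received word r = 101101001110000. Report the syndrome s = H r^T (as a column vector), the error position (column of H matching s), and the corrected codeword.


s = (1, 0, 0, 0)^T, error position = 8, corrected codeword c = 101101011110000

Compute s = H r^T mod 2 one row at a time:
  s_1 = 0 + 1 + 1 + 1 + 0 + 0 + 0 + 0 = 3 ≡ 1 (mod 2).
  s_2 = 1 + 0 + 1 + 0 + 0 + 0 + 0 + 0 = 2 ≡ 0 (mod 2).
  s_3 = 0 + 1 + 1 + 0 + 1 + 1 + 0 + 0 = 4 ≡ 0 (mod 2).
  s_4 = 1 + 1 + 0 + 0 + 1 + 1 + 0 + 0 = 4 ≡ 0 (mod 2).
s = (1, 0, 0, 0)^T — this equals column 8 of H (binary 1000), so error is at position 8.
Correct: flip bit 8 of r = 101101001110000 to get c = 101101011110000.


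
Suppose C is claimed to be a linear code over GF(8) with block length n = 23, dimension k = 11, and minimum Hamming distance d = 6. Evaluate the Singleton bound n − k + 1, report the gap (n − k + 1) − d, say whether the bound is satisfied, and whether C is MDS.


Singleton RHS = n − k + 1 = 13, slack = 7, bound satisfied, not MDS.

Singleton bound: d ≤ n − k + 1.
Here n = 23, k = 11, so n − k + 1 = 13.
Given d = 6, check d ≤ 13: YES.
Slack = (n − k + 1) − d = 7.
The code is NOT MDS (slack = 7 > 0).
Description: the claimed parameters are [23, 11, 6]_8; such a code would be non-MDS.


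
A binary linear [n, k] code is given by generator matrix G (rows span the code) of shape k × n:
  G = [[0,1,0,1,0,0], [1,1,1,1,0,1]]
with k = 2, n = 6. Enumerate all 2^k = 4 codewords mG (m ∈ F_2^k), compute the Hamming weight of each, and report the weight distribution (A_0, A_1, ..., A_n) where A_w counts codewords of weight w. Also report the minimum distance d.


Weight distribution: A_0 = 1, A_2 = 1, A_3 = 1, A_5 = 1. Minimum distance d = 2.

Enumerate all 2^2 = 4 messages m ∈ F_2^2.
For each, compute codeword c = mG in F_2^6, then tally its weight.
  m = 00 → c = 000000, weight = 0.
  m = 10 → c = 010100, weight = 2.
  m = 01 → c = 111101, weight = 5.
  m = 11 → c = 101001, weight = 3.
Tally weights:
  weight 0: 1 codewords.
  weight 2: 1 codewords.
  weight 3: 1 codewords.
  weight 5: 1 codewords.
Minimum distance d = smallest w > 0 with A_w > 0 = 2.
Sanity: Σ A_w = 4 = 2^2 = 4 ✓.


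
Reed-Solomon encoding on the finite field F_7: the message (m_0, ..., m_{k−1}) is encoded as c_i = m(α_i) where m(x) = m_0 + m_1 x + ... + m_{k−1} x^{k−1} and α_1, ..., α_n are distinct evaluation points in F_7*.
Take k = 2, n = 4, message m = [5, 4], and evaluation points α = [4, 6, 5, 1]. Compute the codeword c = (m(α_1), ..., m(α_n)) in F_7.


c = [0, 1, 4, 2]

Message polynomial: m(x) = 5 + 4·x (mod 7).
For each evaluation point α_i, compute m(α_i) mod 7:
  α_1 = 4: Horner steps 4 → 0, so m(4) = 0.
  α_2 = 6: Horner steps 4 → 1, so m(6) = 1.
  α_3 = 5: Horner steps 4 → 4, so m(5) = 4.
  α_4 = 1: Horner steps 4 → 2, so m(1) = 2.
Codeword c = [0, 1, 4, 2] ∈ F_7^4.


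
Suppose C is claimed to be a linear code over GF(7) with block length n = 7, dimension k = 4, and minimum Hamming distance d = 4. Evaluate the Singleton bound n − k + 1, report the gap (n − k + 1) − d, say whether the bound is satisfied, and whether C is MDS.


Singleton RHS = n − k + 1 = 4, slack = 0, bound satisfied, MDS.

Singleton bound: d ≤ n − k + 1.
Here n = 7, k = 4, so n − k + 1 = 4.
Given d = 4, check d ≤ 4: YES.
Slack = (n − k + 1) − d = 0.
The code is MDS (slack = 0).
Description: the claimed parameters are [7, 4, 4]_7; such a code would be MDS (meets Singleton bound).


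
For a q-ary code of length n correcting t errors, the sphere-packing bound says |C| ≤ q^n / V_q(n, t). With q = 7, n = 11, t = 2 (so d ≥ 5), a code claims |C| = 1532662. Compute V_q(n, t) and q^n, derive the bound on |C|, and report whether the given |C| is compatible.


V_q(n, t) = 2047, q^n = 1977326743, Hamming bound = 965963, |C| = 1532662 > bound (violated).

Step 1: Compute V_q(n, t) = Σ_{j=0}^2 C(n, j) (q−1)^j.
  j = 0: C(11,0)·(6)^0 = 1·1 = 1.
  j = 1: C(11,1)·(6)^1 = 11·6 = 66.
  j = 2: C(11,2)·(6)^2 = 55·36 = 1980.
  V_q(n, t) = 1 + 66 + 1980 = 2047.
Step 2: q^n = 7^11 = 1977326743.
Step 3: Hamming bound ⌊q^n / V_q(n,t)⌋ = ⌊1977326743/2047⌋ = 965963.
Step 4: Compare |C| = 1532662 to 965963: violated.
The claimed |C| lies above the Hamming bound, so no 7-ary code of length 11 with d ≥ 5 can have 1532662 codewords.


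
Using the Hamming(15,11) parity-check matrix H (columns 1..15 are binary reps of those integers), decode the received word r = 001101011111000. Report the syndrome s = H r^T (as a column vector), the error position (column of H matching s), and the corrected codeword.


s = (1, 1, 0, 1)^T, error position = 13, corrected codeword c = 001101011111100

Compute s = H r^T mod 2 one row at a time:
  s_1 = 1 + 1 + 1 + 1 + 1 + 0 + 0 + 0 = 5 ≡ 1 (mod 2).
  s_2 = 1 + 0 + 1 + 0 + 1 + 0 + 0 + 0 = 3 ≡ 1 (mod 2).
  s_3 = 0 + 1 + 1 + 0 + 1 + 1 + 0 + 0 = 4 ≡ 0 (mod 2).
  s_4 = 0 + 1 + 0 + 0 + 1 + 1 + 0 + 0 = 3 ≡ 1 (mod 2).
s = (1, 1, 0, 1)^T — this equals column 13 of H (binary 1101), so error is at position 13.
Correct: flip bit 13 of r = 001101011111000 to get c = 001101011111100.


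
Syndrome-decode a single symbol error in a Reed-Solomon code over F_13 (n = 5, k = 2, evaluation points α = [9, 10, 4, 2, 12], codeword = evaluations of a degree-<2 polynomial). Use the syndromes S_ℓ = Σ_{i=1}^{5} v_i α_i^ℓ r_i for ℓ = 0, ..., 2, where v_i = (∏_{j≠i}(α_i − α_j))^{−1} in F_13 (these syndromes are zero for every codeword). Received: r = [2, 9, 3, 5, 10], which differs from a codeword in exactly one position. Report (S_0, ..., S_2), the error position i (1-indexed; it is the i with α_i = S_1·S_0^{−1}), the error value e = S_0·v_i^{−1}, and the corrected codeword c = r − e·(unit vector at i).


S = (10, 1, 4), error at position 3, error magnitude e = 10, c = [2, 9, 6, 5, 10].

Step 1: column multipliers v_i = (∏_{j≠i}(α_i − α_j))^{−1} mod 13.
  i = 1 (α = 9): (9−10)(9−4)(9−2)(9−12) = (−1)·5·7·(−3) = 105 ≡ 1, so v_1 = 1^{−1} = 1 (mod 13).
  i = 2 (α = 10): (10−9)(10−4)(10−2)(10−12) = 1·6·8·(−2) = −96 ≡ 8, so v_2 = 8^{−1} = 5 (mod 13).
  i = 3 (α = 4): (4−9)(4−10)(4−2)(4−12) = (−5)·(−6)·2·(−8) = −480 ≡ 1, so v_3 = 1^{−1} = 1 (mod 13).
  i = 4 (α = 2): (2−9)(2−10)(2−4)(2−12) = (−7)·(−8)·(−2)·(−10) = 1120 ≡ 2, so v_4 = 2^{−1} = 7 (mod 13).
  i = 5 (α = 12): (12−9)(12−10)(12−4)(12−2) = 3·2·8·10 = 480 ≡ 12, so v_5 = 12^{−1} = 12 (mod 13).
  v = [1, 5, 1, 7, 12].
Step 2: syndromes of r = [2, 9, 3, 5, 10] (all sums mod 13).
  S_0 = Σ v_i r_i = 1·2 + 5·9 + 1·3 + 7·5 + 12·10 = 205 ≡ 10.
  S_1 = Σ v_i α_i r_i = 1·9·2 + 5·10·9 + 1·4·3 + 7·2·5 + 12·12·10 = 1990 ≡ 1.
  α_i^2 mod 13 = [3, 9, 3, 4, 1].
  S_2 = Σ v_i α_i^2 r_i = 1·3·2 + 5·9·9 + 1·3·3 + 7·4·5 + 12·1·10 = 680 ≡ 4.
  S = (10, 1, 4) ≠ 0, so r is not a codeword (an error is present).
Step 3: locate the error. For a single error e at position i, S_ℓ = v_i·e·α_i^ℓ, so α_err = S_1/S_0.
  S_0^{−1} = 10^{−1} = 4 (mod 13), so α_err = 1·4 = 4 ≡ 4 = α_3. Error position i = 3.
  Consistency check: S_2/S_1 = 4·1 = 4 ≡ 4 = α_err ✓ (single-error assumption holds).
Step 4: error magnitude e = S_0/v_3 = S_0·∏_{j≠3}(α_3 − α_j) = 10·1 = 10 ≡ 10 (mod 13).
Step 5: correct position 3: c_3 = r_3 − e = 3 − 10 ≡ 6 (mod 13). Hence c = [2, 9, 6, 5, 10].
  Check: interpolating c through the α_i gives m(x) = 4 + 7·x (degree < 2) with m(α_i) = c_i for every i, so c is indeed a codeword.


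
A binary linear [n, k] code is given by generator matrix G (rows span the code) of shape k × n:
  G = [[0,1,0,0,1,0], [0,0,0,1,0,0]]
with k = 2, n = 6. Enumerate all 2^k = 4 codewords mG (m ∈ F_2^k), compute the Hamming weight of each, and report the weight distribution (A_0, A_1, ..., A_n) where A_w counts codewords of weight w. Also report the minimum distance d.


Weight distribution: A_0 = 1, A_1 = 1, A_2 = 1, A_3 = 1. Minimum distance d = 1.

Enumerate all 2^2 = 4 messages m ∈ F_2^2.
For each, compute codeword c = mG in F_2^6, then tally its weight.
  m = 00 → c = 000000, weight = 0.
  m = 10 → c = 010010, weight = 2.
  m = 01 → c = 000100, weight = 1.
  m = 11 → c = 010110, weight = 3.
Tally weights:
  weight 0: 1 codewords.
  weight 1: 1 codewords.
  weight 2: 1 codewords.
  weight 3: 1 codewords.
Minimum distance d = smallest w > 0 with A_w > 0 = 1.
Sanity: Σ A_w = 4 = 2^2 = 4 ✓.


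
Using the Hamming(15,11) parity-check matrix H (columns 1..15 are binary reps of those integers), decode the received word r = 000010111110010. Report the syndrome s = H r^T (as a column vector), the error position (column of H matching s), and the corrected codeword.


s = (1, 1, 0, 0)^T, error position = 12, corrected codeword c = 000010111111010

Compute s = H r^T mod 2 one row at a time:
  s_1 = 1 + 1 + 1 + 1 + 0 + 0 + 1 + 0 = 5 ≡ 1 (mod 2).
  s_2 = 0 + 1 + 0 + 1 + 0 + 0 + 1 + 0 = 3 ≡ 1 (mod 2).
  s_3 = 0 + 0 + 0 + 1 + 1 + 1 + 1 + 0 = 4 ≡ 0 (mod 2).
  s_4 = 0 + 0 + 1 + 1 + 1 + 1 + 0 + 0 = 4 ≡ 0 (mod 2).
s = (1, 1, 0, 0)^T — this equals column 12 of H (binary 1100), so error is at position 12.
Correct: flip bit 12 of r = 000010111110010 to get c = 000010111111010.


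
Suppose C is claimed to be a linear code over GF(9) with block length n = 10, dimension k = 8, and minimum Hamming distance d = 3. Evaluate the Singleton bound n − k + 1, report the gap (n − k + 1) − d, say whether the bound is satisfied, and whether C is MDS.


Singleton RHS = n − k + 1 = 3, slack = 0, bound satisfied, MDS.

Singleton bound: d ≤ n − k + 1.
Here n = 10, k = 8, so n − k + 1 = 3.
Given d = 3, check d ≤ 3: YES.
Slack = (n − k + 1) − d = 0.
The code is MDS (slack = 0).
Description: the claimed parameters are [10, 8, 3]_9; such a code would be MDS (meets Singleton bound).


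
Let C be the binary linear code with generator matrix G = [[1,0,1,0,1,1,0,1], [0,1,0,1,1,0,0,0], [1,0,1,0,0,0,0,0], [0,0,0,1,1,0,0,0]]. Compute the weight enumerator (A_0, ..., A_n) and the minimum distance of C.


Weight distribution: A_0 = 1, A_1 = 1, A_2 = 2, A_3 = 4, A_4 = 3, A_5 = 3, A_6 = 2. Minimum distance d = 1.

Enumerate all 2^4 = 16 messages m ∈ F_2^4.
For each, compute codeword c = mG in F_2^8, then tally its weight.
  m = 0000 → c = 00000000, weight = 0.
  m = 1000 → c = 10101101, weight = 5.
  m = 0100 → c = 01011000, weight = 3.
  m = 1100 → c = 11110101, weight = 6.
  m = 0010 → c = 10100000, weight = 2.
  m = 1010 → c = 00001101, weight = 3.
  m = 0110 → c = 11111000, weight = 5.
  m = 1110 → c = 01010101, weight = 4.
  m = 0001 → c = 00011000, weight = 2.
  m = 1001 → c = 10110101, weight = 5.
  m = 0101 → c = 01000000, weight = 1.
  m = 1101 → c = 11101101, weight = 6.
  m = 0011 → c = 10111000, weight = 4.
  m = 1011 → c = 00010101, weight = 3.
  m = 0111 → c = 11100000, weight = 3.
  m = 1111 → c = 01001101, weight = 4.
Tally weights:
  weight 0: 1 codewords.
  weight 1: 1 codewords.
  weight 2: 2 codewords.
  weight 3: 4 codewords.
  weight 4: 3 codewords.
  weight 5: 3 codewords.
  weight 6: 2 codewords.
Minimum distance d = smallest w > 0 with A_w > 0 = 1.
Sanity: Σ A_w = 16 = 2^4 = 16 ✓.


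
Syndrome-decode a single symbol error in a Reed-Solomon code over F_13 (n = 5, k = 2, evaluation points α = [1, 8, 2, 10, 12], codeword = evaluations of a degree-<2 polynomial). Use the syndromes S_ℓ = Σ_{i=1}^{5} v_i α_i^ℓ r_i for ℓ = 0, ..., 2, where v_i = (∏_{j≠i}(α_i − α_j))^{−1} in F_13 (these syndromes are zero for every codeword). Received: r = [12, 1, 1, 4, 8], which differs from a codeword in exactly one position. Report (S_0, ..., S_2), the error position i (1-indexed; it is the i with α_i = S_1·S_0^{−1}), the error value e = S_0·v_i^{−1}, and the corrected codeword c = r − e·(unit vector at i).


S = (6, 9, 7), error at position 2, error magnitude e = 1, c = [12, 0, 1, 4, 8].

Step 1: column multipliers v_i = (∏_{j≠i}(α_i − α_j))^{−1} mod 13.
  i = 1 (α = 1): (1−8)(1−2)(1−10)(1−12) = (−7)·(−1)·(−9)·(−11) = 693 ≡ 4, so v_1 = 4^{−1} = 10 (mod 13).
  i = 2 (α = 8): (8−1)(8−2)(8−10)(8−12) = 7·6·(−2)·(−4) = 336 ≡ 11, so v_2 = 11^{−1} = 6 (mod 13).
  i = 3 (α = 2): (2−1)(2−8)(2−10)(2−12) = 1·(−6)·(−8)·(−10) = −480 ≡ 1, so v_3 = 1^{−1} = 1 (mod 13).
  i = 4 (α = 10): (10−1)(10−8)(10−2)(10−12) = 9·2·8·(−2) = −288 ≡ 11, so v_4 = 11^{−1} = 6 (mod 13).
  i = 5 (α = 12): (12−1)(12−8)(12−2)(12−10) = 11·4·10·2 = 880 ≡ 9, so v_5 = 9^{−1} = 3 (mod 13).
  v = [10, 6, 1, 6, 3].
Step 2: syndromes of r = [12, 1, 1, 4, 8] (all sums mod 13).
  S_0 = Σ v_i r_i = 10·12 + 6·1 + 1·1 + 6·4 + 3·8 = 175 ≡ 6.
  S_1 = Σ v_i α_i r_i = 10·1·12 + 6·8·1 + 1·2·1 + 6·10·4 + 3·12·8 = 698 ≡ 9.
  α_i^2 mod 13 = [1, 12, 4, 9, 1].
  S_2 = Σ v_i α_i^2 r_i = 10·1·12 + 6·12·1 + 1·4·1 + 6·9·4 + 3·1·8 = 436 ≡ 7.
  S = (6, 9, 7) ≠ 0, so r is not a codeword (an error is present).
Step 3: locate the error. For a single error e at position i, S_ℓ = v_i·e·α_i^ℓ, so α_err = S_1/S_0.
  S_0^{−1} = 6^{−1} = 11 (mod 13), so α_err = 9·11 = 99 ≡ 8 = α_2. Error position i = 2.
  Consistency check: S_2/S_1 = 7·3 = 21 ≡ 8 = α_err ✓ (single-error assumption holds).
Step 4: error magnitude e = S_0/v_2 = S_0·∏_{j≠2}(α_2 − α_j) = 6·11 = 66 ≡ 1 (mod 13).
Step 5: correct position 2: c_2 = r_2 − e = 1 − 1 ≡ 0 (mod 13). Hence c = [12, 0, 1, 4, 8].
  Check: interpolating c through the α_i gives m(x) = 10 + 2·x (degree < 2) with m(α_i) = c_i for every i, so c is indeed a codeword.


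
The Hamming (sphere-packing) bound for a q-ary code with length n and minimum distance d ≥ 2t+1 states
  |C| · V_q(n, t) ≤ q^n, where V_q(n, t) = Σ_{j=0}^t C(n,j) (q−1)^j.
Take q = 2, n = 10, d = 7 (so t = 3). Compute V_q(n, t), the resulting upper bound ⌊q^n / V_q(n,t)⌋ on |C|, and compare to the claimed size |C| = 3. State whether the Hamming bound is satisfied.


V_q(n, t) = 176, q^n = 1024, Hamming bound = 5, |C| = 3 ≤ bound (satisfied).

Step 1: Compute V_q(n, t) = Σ_{j=0}^3 C(n, j) (q−1)^j.
  j = 0: C(10,0)·(1)^0 = 1·1 = 1.
  j = 1: C(10,1)·(1)^1 = 10·1 = 10.
  j = 2: C(10,2)·(1)^2 = 45·1 = 45.
  j = 3: C(10,3)·(1)^3 = 120·1 = 120.
  V_q(n, t) = 1 + 10 + 45 + 120 = 176.
Step 2: q^n = 2^10 = 1024.
Step 3: Hamming bound ⌊q^n / V_q(n,t)⌋ = ⌊1024/176⌋ = 5.
Step 4: Compare |C| = 3 to 5: satisfied.
The claimed |C| lies below the Hamming bound.


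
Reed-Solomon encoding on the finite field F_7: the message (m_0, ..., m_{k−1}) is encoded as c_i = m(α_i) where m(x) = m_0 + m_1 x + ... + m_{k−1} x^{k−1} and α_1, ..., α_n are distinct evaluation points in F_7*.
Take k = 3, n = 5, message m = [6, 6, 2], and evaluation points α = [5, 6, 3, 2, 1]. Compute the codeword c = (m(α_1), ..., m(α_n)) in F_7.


c = [2, 2, 0, 5, 0]

Message polynomial: m(x) = 6 + 6·x + 2·x^2 (mod 7).
For each evaluation point α_i, compute m(α_i) mod 7:
  α_1 = 5: Horner steps 2 → 2 → 2, so m(5) = 2.
  α_2 = 6: Horner steps 2 → 4 → 2, so m(6) = 2.
  α_3 = 3: Horner steps 2 → 5 → 0, so m(3) = 0.
  α_4 = 2: Horner steps 2 → 3 → 5, so m(2) = 5.
  α_5 = 1: Horner steps 2 → 1 → 0, so m(1) = 0.
Codeword c = [2, 2, 0, 5, 0] ∈ F_7^5.


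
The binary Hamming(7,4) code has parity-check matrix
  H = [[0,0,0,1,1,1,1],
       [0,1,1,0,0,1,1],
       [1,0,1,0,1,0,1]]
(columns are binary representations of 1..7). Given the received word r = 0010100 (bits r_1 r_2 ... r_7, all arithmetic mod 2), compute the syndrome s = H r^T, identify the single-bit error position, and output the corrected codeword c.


s = (1, 1, 0)^T, error position = 6, corrected codeword c = 0010110

Compute s = H r^T mod 2 one row at a time:
  s_1 = 0 + 1 + 0 + 0 = 1 ≡ 1 (mod 2).
  s_2 = 0 + 1 + 0 + 0 = 1 ≡ 1 (mod 2).
  s_3 = 0 + 1 + 1 + 0 = 2 ≡ 0 (mod 2).
s = (1, 1, 0)^T — this equals column 6 of H (binary 110), so error is at position 6.
Correct: flip bit 6 of r = 0010100 to get c = 0010110.


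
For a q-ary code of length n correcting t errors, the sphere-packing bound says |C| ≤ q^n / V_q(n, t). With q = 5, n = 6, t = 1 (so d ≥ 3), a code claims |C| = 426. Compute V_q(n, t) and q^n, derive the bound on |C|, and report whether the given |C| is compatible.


V_q(n, t) = 25, q^n = 15625, Hamming bound = 625, |C| = 426 ≤ bound (satisfied).

Step 1: Compute V_q(n, t) = Σ_{j=0}^1 C(n, j) (q−1)^j.
  j = 0: C(6,0)·(4)^0 = 1·1 = 1.
  j = 1: C(6,1)·(4)^1 = 6·4 = 24.
  V_q(n, t) = 1 + 24 = 25.
Step 2: q^n = 5^6 = 15625.
Step 3: Hamming bound ⌊q^n / V_q(n,t)⌋ = ⌊15625/25⌋ = 625.
Step 4: Compare |C| = 426 to 625: satisfied.
The claimed |C| lies below the Hamming bound.


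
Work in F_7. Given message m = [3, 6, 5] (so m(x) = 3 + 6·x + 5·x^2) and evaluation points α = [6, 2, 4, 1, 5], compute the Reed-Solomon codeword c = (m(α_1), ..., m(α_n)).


c = [2, 0, 2, 0, 4]

Message polynomial: m(x) = 3 + 6·x + 5·x^2 (mod 7).
For each evaluation point α_i, compute m(α_i) mod 7:
  α_1 = 6: Horner steps 5 → 1 → 2, so m(6) = 2.
  α_2 = 2: Horner steps 5 → 2 → 0, so m(2) = 0.
  α_3 = 4: Horner steps 5 → 5 → 2, so m(4) = 2.
  α_4 = 1: Horner steps 5 → 4 → 0, so m(1) = 0.
  α_5 = 5: Horner steps 5 → 3 → 4, so m(5) = 4.
Codeword c = [2, 0, 2, 0, 4] ∈ F_7^5.


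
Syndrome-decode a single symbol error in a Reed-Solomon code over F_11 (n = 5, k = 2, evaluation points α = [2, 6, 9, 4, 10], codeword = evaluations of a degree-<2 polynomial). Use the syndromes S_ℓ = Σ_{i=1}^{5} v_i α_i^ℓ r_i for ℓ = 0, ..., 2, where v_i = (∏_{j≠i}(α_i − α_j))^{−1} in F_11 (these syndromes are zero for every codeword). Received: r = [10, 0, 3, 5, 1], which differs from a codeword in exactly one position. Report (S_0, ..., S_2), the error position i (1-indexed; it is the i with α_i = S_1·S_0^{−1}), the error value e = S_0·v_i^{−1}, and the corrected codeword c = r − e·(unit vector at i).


S = (1, 9, 4), error at position 3, error magnitude e = 5, c = [10, 0, 9, 5, 1].

Step 1: column multipliers v_i = (∏_{j≠i}(α_i − α_j))^{−1} mod 11.
  i = 1 (α = 2): (2−6)(2−9)(2−4)(2−10) = (−4)·(−7)·(−2)·(−8) = 448 ≡ 8, so v_1 = 8^{−1} = 7 (mod 11).
  i = 2 (α = 6): (6−2)(6−9)(6−4)(6−10) = 4·(−3)·2·(−4) = 96 ≡ 8, so v_2 = 8^{−1} = 7 (mod 11).
  i = 3 (α = 9): (9−2)(9−6)(9−4)(9−10) = 7·3·5·(−1) = −105 ≡ 5, so v_3 = 5^{−1} = 9 (mod 11).
  i = 4 (α = 4): (4−2)(4−6)(4−9)(4−10) = 2·(−2)·(−5)·(−6) = −120 ≡ 1, so v_4 = 1^{−1} = 1 (mod 11).
  i = 5 (α = 10): (10−2)(10−6)(10−9)(10−4) = 8·4·1·6 = 192 ≡ 5, so v_5 = 5^{−1} = 9 (mod 11).
  v = [7, 7, 9, 1, 9].
Step 2: syndromes of r = [10, 0, 3, 5, 1] (all sums mod 11).
  S_0 = Σ v_i r_i = 7·10 + 7·0 + 9·3 + 1·5 + 9·1 = 111 ≡ 1.
  S_1 = Σ v_i α_i r_i = 7·2·10 + 7·6·0 + 9·9·3 + 1·4·5 + 9·10·1 = 493 ≡ 9.
  α_i^2 mod 11 = [4, 3, 4, 5, 1].
  S_2 = Σ v_i α_i^2 r_i = 7·4·10 + 7·3·0 + 9·4·3 + 1·5·5 + 9·1·1 = 422 ≡ 4.
  S = (1, 9, 4) ≠ 0, so r is not a codeword (an error is present).
Step 3: locate the error. For a single error e at position i, S_ℓ = v_i·e·α_i^ℓ, so α_err = S_1/S_0.
  S_0^{−1} = 1^{−1} = 1 (mod 11), so α_err = 9·1 = 9 ≡ 9 = α_3. Error position i = 3.
  Consistency check: S_2/S_1 = 4·5 = 20 ≡ 9 = α_err ✓ (single-error assumption holds).
Step 4: error magnitude e = S_0/v_3 = S_0·∏_{j≠3}(α_3 − α_j) = 1·5 = 5 ≡ 5 (mod 11).
Step 5: correct position 3: c_3 = r_3 − e = 3 − 5 ≡ 9 (mod 11). Hence c = [10, 0, 9, 5, 1].
  Check: interpolating c through the α_i gives m(x) = 4 + 3·x (degree < 2) with m(α_i) = c_i for every i, so c is indeed a codeword.


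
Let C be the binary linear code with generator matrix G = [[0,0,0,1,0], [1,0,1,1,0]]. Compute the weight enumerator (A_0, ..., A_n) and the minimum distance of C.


Weight distribution: A_0 = 1, A_1 = 1, A_2 = 1, A_3 = 1. Minimum distance d = 1.

Enumerate all 2^2 = 4 messages m ∈ F_2^2.
For each, compute codeword c = mG in F_2^5, then tally its weight.
  m = 00 → c = 00000, weight = 0.
  m = 10 → c = 00010, weight = 1.
  m = 01 → c = 10110, weight = 3.
  m = 11 → c = 10100, weight = 2.
Tally weights:
  weight 0: 1 codewords.
  weight 1: 1 codewords.
  weight 2: 1 codewords.
  weight 3: 1 codewords.
Minimum distance d = smallest w > 0 with A_w > 0 = 1.
Sanity: Σ A_w = 4 = 2^2 = 4 ✓.


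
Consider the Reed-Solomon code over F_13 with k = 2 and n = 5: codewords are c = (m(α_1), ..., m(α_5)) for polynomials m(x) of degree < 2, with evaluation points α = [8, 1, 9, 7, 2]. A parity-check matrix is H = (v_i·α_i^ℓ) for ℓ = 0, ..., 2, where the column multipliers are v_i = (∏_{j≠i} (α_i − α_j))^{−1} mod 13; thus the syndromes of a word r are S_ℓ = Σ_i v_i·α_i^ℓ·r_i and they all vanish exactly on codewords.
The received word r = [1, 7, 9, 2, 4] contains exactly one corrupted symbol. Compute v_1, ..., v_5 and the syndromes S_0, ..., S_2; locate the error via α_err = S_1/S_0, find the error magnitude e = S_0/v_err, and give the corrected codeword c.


S = (8, 12, 5), error at position 1, error magnitude e = 2, c = [12, 7, 9, 2, 4].

Step 1: column multipliers v_i = (∏_{j≠i}(α_i − α_j))^{−1} mod 13.
  i = 1 (α = 8): (8−1)(8−9)(8−7)(8−2) = 7·(−1)·1·6 = −42 ≡ 10, so v_1 = 10^{−1} = 4 (mod 13).
  i = 2 (α = 1): (1−8)(1−9)(1−7)(1−2) = (−7)·(−8)·(−6)·(−1) = 336 ≡ 11, so v_2 = 11^{−1} = 6 (mod 13).
  i = 3 (α = 9): (9−8)(9−1)(9−7)(9−2) = 1·8·2·7 = 112 ≡ 8, so v_3 = 8^{−1} = 5 (mod 13).
  i = 4 (α = 7): (7−8)(7−1)(7−9)(7−2) = (−1)·6·(−2)·5 = 60 ≡ 8, so v_4 = 8^{−1} = 5 (mod 13).
  i = 5 (α = 2): (2−8)(2−1)(2−9)(2−7) = (−6)·1·(−7)·(−5) = −210 ≡ 11, so v_5 = 11^{−1} = 6 (mod 13).
  v = [4, 6, 5, 5, 6].
Step 2: syndromes of r = [1, 7, 9, 2, 4] (all sums mod 13).
  S_0 = Σ v_i r_i = 4·1 + 6·7 + 5·9 + 5·2 + 6·4 = 125 ≡ 8.
  S_1 = Σ v_i α_i r_i = 4·8·1 + 6·1·7 + 5·9·9 + 5·7·2 + 6·2·4 = 597 ≡ 12.
  α_i^2 mod 13 = [12, 1, 3, 10, 4].
  S_2 = Σ v_i α_i^2 r_i = 4·12·1 + 6·1·7 + 5·3·9 + 5·10·2 + 6·4·4 = 421 ≡ 5.
  S = (8, 12, 5) ≠ 0, so r is not a codeword (an error is present).
Step 3: locate the error. For a single error e at position i, S_ℓ = v_i·e·α_i^ℓ, so α_err = S_1/S_0.
  S_0^{−1} = 8^{−1} = 5 (mod 13), so α_err = 12·5 = 60 ≡ 8 = α_1. Error position i = 1.
  Consistency check: S_2/S_1 = 5·12 = 60 ≡ 8 = α_err ✓ (single-error assumption holds).
Step 4: error magnitude e = S_0/v_1 = S_0·∏_{j≠1}(α_1 − α_j) = 8·10 = 80 ≡ 2 (mod 13).
Step 5: correct position 1: c_1 = r_1 − e = 1 − 2 ≡ 12 (mod 13). Hence c = [12, 7, 9, 2, 4].
  Check: interpolating c through the α_i gives m(x) = 10 + 10·x (degree < 2) with m(α_i) = c_i for every i, so c is indeed a codeword.


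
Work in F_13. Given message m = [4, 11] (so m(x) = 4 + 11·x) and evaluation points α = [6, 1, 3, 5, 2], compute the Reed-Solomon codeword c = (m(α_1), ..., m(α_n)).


c = [5, 2, 11, 7, 0]

Message polynomial: m(x) = 4 + 11·x (mod 13).
For each evaluation point α_i, compute m(α_i) mod 13:
  α_1 = 6: Horner steps 11 → 5, so m(6) = 5.
  α_2 = 1: Horner steps 11 → 2, so m(1) = 2.
  α_3 = 3: Horner steps 11 → 11, so m(3) = 11.
  α_4 = 5: Horner steps 11 → 7, so m(5) = 7.
  α_5 = 2: Horner steps 11 → 0, so m(2) = 0.
Codeword c = [5, 2, 11, 7, 0] ∈ F_13^5.


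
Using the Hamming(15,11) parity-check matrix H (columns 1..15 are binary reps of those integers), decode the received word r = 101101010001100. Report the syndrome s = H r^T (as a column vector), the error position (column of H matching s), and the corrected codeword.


s = (1, 0, 0, 1)^T, error position = 9, corrected codeword c = 101101011001100

Compute s = H r^T mod 2 one row at a time:
  s_1 = 1 + 0 + 0 + 0 + 1 + 1 + 0 + 0 = 3 ≡ 1 (mod 2).
  s_2 = 1 + 0 + 1 + 0 + 1 + 1 + 0 + 0 = 4 ≡ 0 (mod 2).
  s_3 = 0 + 1 + 1 + 0 + 0 + 0 + 0 + 0 = 2 ≡ 0 (mod 2).
  s_4 = 1 + 1 + 0 + 0 + 0 + 0 + 1 + 0 = 3 ≡ 1 (mod 2).
s = (1, 0, 0, 1)^T — this equals column 9 of H (binary 1001), so error is at position 9.
Correct: flip bit 9 of r = 101101010001100 to get c = 101101011001100.


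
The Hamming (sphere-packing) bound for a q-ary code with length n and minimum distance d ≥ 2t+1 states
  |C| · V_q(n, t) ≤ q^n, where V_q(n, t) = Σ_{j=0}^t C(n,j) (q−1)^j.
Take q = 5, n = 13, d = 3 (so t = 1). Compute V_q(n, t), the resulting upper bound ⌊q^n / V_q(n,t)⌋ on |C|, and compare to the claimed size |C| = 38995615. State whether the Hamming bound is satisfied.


V_q(n, t) = 53, q^n = 1220703125, Hamming bound = 23032134, |C| = 38995615 > bound (violated).

Step 1: Compute V_q(n, t) = Σ_{j=0}^1 C(n, j) (q−1)^j.
  j = 0: C(13,0)·(4)^0 = 1·1 = 1.
  j = 1: C(13,1)·(4)^1 = 13·4 = 52.
  V_q(n, t) = 1 + 52 = 53.
Step 2: q^n = 5^13 = 1220703125.
Step 3: Hamming bound ⌊q^n / V_q(n,t)⌋ = ⌊1220703125/53⌋ = 23032134.
Step 4: Compare |C| = 38995615 to 23032134: violated.
The claimed |C| lies above the Hamming bound, so no 5-ary code of length 13 with d ≥ 3 can have 38995615 codewords.


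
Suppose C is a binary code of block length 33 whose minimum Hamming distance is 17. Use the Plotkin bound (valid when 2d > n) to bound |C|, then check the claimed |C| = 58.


Plotkin bound M ≤ 34; given |C| = 58 > bound (violated).

Check applicability: 2d = 34, n = 33.
2d − n = 1 > 0, so Plotkin applies.
Compute d/(2d−n) = 17/1 ≈ 17.0000.
⌊d/(2d−n)⌋ = 17.
Plotkin bound: M ≤ 2·17 = 34.
Given |C| = 58, check: VIOLATED.
This |C| is above the Plotkin bound, so no binary code with n = 33, d = 17 and 58 codewords exists.


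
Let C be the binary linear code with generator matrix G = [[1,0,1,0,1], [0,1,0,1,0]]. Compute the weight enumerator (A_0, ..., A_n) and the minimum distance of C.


Weight distribution: A_0 = 1, A_2 = 1, A_3 = 1, A_5 = 1. Minimum distance d = 2.

Enumerate all 2^2 = 4 messages m ∈ F_2^2.
For each, compute codeword c = mG in F_2^5, then tally its weight.
  m = 00 → c = 00000, weight = 0.
  m = 10 → c = 10101, weight = 3.
  m = 01 → c = 01010, weight = 2.
  m = 11 → c = 11111, weight = 5.
Tally weights:
  weight 0: 1 codewords.
  weight 2: 1 codewords.
  weight 3: 1 codewords.
  weight 5: 1 codewords.
Minimum distance d = smallest w > 0 with A_w > 0 = 2.
Sanity: Σ A_w = 4 = 2^2 = 4 ✓.


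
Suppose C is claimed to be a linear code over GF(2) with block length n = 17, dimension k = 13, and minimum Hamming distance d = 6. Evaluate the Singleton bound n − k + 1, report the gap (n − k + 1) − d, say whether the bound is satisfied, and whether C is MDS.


Singleton RHS = n − k + 1 = 5, slack = -1, bound violated (no such code; not MDS).

Singleton bound: d ≤ n − k + 1.
Here n = 17, k = 13, so n − k + 1 = 5.
Given d = 6, check d ≤ 5: NO.
Slack = (n − k + 1) − d = -1.
The slack is negative: d = 6 exceeds n − k + 1 = 5 by 1, so the Singleton bound is violated and no linear [17, 13, 6]_2 code can exist. In particular it is not MDS (MDS requires d = n − k + 1 exactly).
Description: the claimed parameters are [17, 13, 6]_2; such a code would be impossible (violates the Singleton bound).


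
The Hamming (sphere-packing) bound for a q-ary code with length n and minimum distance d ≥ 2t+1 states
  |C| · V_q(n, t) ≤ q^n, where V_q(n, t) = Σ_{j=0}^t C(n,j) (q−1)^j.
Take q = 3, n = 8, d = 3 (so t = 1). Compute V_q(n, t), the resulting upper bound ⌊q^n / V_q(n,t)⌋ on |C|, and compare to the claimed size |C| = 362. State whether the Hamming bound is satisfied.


V_q(n, t) = 17, q^n = 6561, Hamming bound = 385, |C| = 362 ≤ bound (satisfied).

Step 1: Compute V_q(n, t) = Σ_{j=0}^1 C(n, j) (q−1)^j.
  j = 0: C(8,0)·(2)^0 = 1·1 = 1.
  j = 1: C(8,1)·(2)^1 = 8·2 = 16.
  V_q(n, t) = 1 + 16 = 17.
Step 2: q^n = 3^8 = 6561.
Step 3: Hamming bound ⌊q^n / V_q(n,t)⌋ = ⌊6561/17⌋ = 385.
Step 4: Compare |C| = 362 to 385: satisfied.
The claimed |C| lies below the Hamming bound.


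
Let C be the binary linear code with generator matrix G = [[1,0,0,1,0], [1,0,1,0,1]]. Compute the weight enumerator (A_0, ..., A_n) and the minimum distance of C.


Weight distribution: A_0 = 1, A_2 = 1, A_3 = 2. Minimum distance d = 2.

Enumerate all 2^2 = 4 messages m ∈ F_2^2.
For each, compute codeword c = mG in F_2^5, then tally its weight.
  m = 00 → c = 00000, weight = 0.
  m = 10 → c = 10010, weight = 2.
  m = 01 → c = 10101, weight = 3.
  m = 11 → c = 00111, weight = 3.
Tally weights:
  weight 0: 1 codewords.
  weight 2: 1 codewords.
  weight 3: 2 codewords.
Minimum distance d = smallest w > 0 with A_w > 0 = 2.
Sanity: Σ A_w = 4 = 2^2 = 4 ✓.


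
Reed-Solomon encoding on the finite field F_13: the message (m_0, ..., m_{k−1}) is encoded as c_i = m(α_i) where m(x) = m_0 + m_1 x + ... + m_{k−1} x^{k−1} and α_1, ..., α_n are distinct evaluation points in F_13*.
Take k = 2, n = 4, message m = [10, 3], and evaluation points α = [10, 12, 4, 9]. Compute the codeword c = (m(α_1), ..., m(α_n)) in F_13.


c = [1, 7, 9, 11]

Message polynomial: m(x) = 10 + 3·x (mod 13).
For each evaluation point α_i, compute m(α_i) mod 13:
  α_1 = 10: Horner steps 3 → 1, so m(10) = 1.
  α_2 = 12: Horner steps 3 → 7, so m(12) = 7.
  α_3 = 4: Horner steps 3 → 9, so m(4) = 9.
  α_4 = 9: Horner steps 3 → 11, so m(9) = 11.
Codeword c = [1, 7, 9, 11] ∈ F_13^4.


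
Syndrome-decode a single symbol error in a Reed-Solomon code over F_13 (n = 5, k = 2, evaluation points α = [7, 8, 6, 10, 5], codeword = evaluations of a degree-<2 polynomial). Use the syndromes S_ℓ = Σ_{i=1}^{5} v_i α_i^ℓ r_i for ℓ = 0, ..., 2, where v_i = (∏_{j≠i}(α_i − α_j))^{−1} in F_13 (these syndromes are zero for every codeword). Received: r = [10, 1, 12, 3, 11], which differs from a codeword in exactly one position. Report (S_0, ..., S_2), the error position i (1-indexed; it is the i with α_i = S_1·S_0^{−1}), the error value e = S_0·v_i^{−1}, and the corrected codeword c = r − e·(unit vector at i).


S = (6, 3, 8), error at position 1, error magnitude e = 10, c = [0, 1, 12, 3, 11].

Step 1: column multipliers v_i = (∏_{j≠i}(α_i − α_j))^{−1} mod 13.
  i = 1 (α = 7): (7−8)(7−6)(7−10)(7−5) = (−1)·1·(−3)·2 = 6 ≡ 6, so v_1 = 6^{−1} = 11 (mod 13).
  i = 2 (α = 8): (8−7)(8−6)(8−10)(8−5) = 1·2·(−2)·3 = −12 ≡ 1, so v_2 = 1^{−1} = 1 (mod 13).
  i = 3 (α = 6): (6−7)(6−8)(6−10)(6−5) = (−1)·(−2)·(−4)·1 = −8 ≡ 5, so v_3 = 5^{−1} = 8 (mod 13).
  i = 4 (α = 10): (10−7)(10−8)(10−6)(10−5) = 3·2·4·5 = 120 ≡ 3, so v_4 = 3^{−1} = 9 (mod 13).
  i = 5 (α = 5): (5−7)(5−8)(5−6)(5−10) = (−2)·(−3)·(−1)·(−5) = 30 ≡ 4, so v_5 = 4^{−1} = 10 (mod 13).
  v = [11, 1, 8, 9, 10].
Step 2: syndromes of r = [10, 1, 12, 3, 11] (all sums mod 13).
  S_0 = Σ v_i r_i = 11·10 + 1·1 + 8·12 + 9·3 + 10·11 = 344 ≡ 6.
  S_1 = Σ v_i α_i r_i = 11·7·10 + 1·8·1 + 8·6·12 + 9·10·3 + 10·5·11 = 2174 ≡ 3.
  α_i^2 mod 13 = [10, 12, 10, 9, 12].
  S_2 = Σ v_i α_i^2 r_i = 11·10·10 + 1·12·1 + 8·10·12 + 9·9·3 + 10·12·11 = 3635 ≡ 8.
  S = (6, 3, 8) ≠ 0, so r is not a codeword (an error is present).
Step 3: locate the error. For a single error e at position i, S_ℓ = v_i·e·α_i^ℓ, so α_err = S_1/S_0.
  S_0^{−1} = 6^{−1} = 11 (mod 13), so α_err = 3·11 = 33 ≡ 7 = α_1. Error position i = 1.
  Consistency check: S_2/S_1 = 8·9 = 72 ≡ 7 = α_err ✓ (single-error assumption holds).
Step 4: error magnitude e = S_0/v_1 = S_0·∏_{j≠1}(α_1 − α_j) = 6·6 = 36 ≡ 10 (mod 13).
Step 5: correct position 1: c_1 = r_1 − e = 10 − 10 ≡ 0 (mod 13). Hence c = [0, 1, 12, 3, 11].
  Check: interpolating c through the α_i gives m(x) = 6 + 1·x (degree < 2) with m(α_i) = c_i for every i, so c is indeed a codeword.


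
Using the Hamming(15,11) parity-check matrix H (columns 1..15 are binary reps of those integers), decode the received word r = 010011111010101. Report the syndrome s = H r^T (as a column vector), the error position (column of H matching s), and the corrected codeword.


s = (1, 1, 1, 0)^T, error position = 14, corrected codeword c = 010011111010111

Compute s = H r^T mod 2 one row at a time:
  s_1 = 1 + 1 + 0 + 1 + 0 + 1 + 0 + 1 = 5 ≡ 1 (mod 2).
  s_2 = 0 + 1 + 1 + 1 + 0 + 1 + 0 + 1 = 5 ≡ 1 (mod 2).
  s_3 = 1 + 0 + 1 + 1 + 0 + 1 + 0 + 1 = 5 ≡ 1 (mod 2).
  s_4 = 0 + 0 + 1 + 1 + 1 + 1 + 1 + 1 = 6 ≡ 0 (mod 2).
s = (1, 1, 1, 0)^T — this equals column 14 of H (binary 1110), so error is at position 14.
Correct: flip bit 14 of r = 010011111010101 to get c = 010011111010111.


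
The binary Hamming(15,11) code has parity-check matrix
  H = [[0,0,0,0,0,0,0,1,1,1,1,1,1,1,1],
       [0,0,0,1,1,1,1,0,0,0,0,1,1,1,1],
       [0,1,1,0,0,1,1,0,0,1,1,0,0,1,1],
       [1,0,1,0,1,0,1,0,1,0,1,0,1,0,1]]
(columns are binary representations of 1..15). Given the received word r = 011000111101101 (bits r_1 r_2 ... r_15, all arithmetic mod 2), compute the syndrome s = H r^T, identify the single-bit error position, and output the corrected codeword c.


s = (0, 0, 1, 1)^T, error position = 3, corrected codeword c = 010000111101101

Compute s = H r^T mod 2 one row at a time:
  s_1 = 1 + 1 + 1 + 0 + 1 + 1 + 0 + 1 = 6 ≡ 0 (mod 2).
  s_2 = 0 + 0 + 0 + 1 + 1 + 1 + 0 + 1 = 4 ≡ 0 (mod 2).
  s_3 = 1 + 1 + 0 + 1 + 1 + 0 + 0 + 1 = 5 ≡ 1 (mod 2).
  s_4 = 0 + 1 + 0 + 1 + 1 + 0 + 1 + 1 = 5 ≡ 1 (mod 2).
s = (0, 0, 1, 1)^T — this equals column 3 of H (binary 0011), so error is at position 3.
Correct: flip bit 3 of r = 011000111101101 to get c = 010000111101101.
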